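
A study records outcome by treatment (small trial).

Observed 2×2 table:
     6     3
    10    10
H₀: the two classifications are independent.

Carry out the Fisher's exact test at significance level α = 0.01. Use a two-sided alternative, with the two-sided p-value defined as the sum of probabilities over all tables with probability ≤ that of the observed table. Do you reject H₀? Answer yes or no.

reject H₀: no

Margins: r₁=9, r₂=20, c₁=16, c₂=13, n=29
p_obs = C(9,6)·C(20,10)/C(29,16); sum pmf over tables with pmf ≤ p_obs
p-value (two-sided) = 0.45427
At α=0.01: p ≥ α → fail to reject H₀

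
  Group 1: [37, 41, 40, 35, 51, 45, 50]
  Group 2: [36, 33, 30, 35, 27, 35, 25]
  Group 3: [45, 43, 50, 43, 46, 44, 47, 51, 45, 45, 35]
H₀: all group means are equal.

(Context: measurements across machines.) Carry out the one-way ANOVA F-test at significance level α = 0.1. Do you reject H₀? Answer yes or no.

Group means [42.71, 31.57, 44.91], grand mean 40.560
SSB = Σnᵢ(x̄ᵢ−x̄)² = 806.108; SSW = ΣΣ(x−x̄ᵢ)² = 516.052
MSB = 806.108/2 = 403.0540; MSW = 516.052/22 = 23.4569
F = MSB/MSW = 17.1827
df = (2, 22)
p-value (upper-tail) = 0.00003
At α=0.1: p < α → reject H₀

reject H₀: yes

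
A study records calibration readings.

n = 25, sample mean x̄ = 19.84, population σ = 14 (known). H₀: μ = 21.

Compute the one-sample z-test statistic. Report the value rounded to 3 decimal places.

SE = σ/√n = 14/√25 = 2.8000
z = (x̄−μ₀)/SE = (19.84−21)/2.8000 = -0.4143

test statistic = -0.414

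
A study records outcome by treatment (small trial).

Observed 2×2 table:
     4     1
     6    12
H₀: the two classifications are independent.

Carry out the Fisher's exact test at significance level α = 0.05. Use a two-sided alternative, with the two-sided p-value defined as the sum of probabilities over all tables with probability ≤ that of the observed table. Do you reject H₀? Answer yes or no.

reject H₀: no

Margins: r₁=5, r₂=18, c₁=10, c₂=13, n=23
p_obs = C(5,4)·C(18,6)/C(23,10); sum pmf over tables with pmf ≤ p_obs
p-value (two-sided) = 0.12687
At α=0.05: p ≥ α → fail to reject H₀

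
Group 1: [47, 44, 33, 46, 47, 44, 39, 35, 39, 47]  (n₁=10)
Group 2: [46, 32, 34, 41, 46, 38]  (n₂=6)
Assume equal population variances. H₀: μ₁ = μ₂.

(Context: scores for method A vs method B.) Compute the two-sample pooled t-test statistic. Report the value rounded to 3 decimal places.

x̄₁=42.100, s₁=5.238, n₁=10
x̄₂=39.500, s₂=5.925, n₂=6
s_p² = [9·5.238² + 5·5.925²]/14 = 30.1714
SE = √(s_p²·(1/10+1/6)) = 2.8365
t = (42.100−39.500)/2.8365 = 0.9166
df = 14

test statistic = 0.917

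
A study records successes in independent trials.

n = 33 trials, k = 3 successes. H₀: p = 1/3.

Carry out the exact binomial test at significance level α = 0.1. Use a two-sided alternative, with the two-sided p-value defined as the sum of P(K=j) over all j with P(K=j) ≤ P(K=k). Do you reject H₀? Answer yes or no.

Exact binomial: n=33, k=3, p₀=1/3=0.3333
P(X=j) = C(n,j)·p₀^j·(1−p₀)^(n−j); p = Σ P(X=j) over j with P(X=j) ≤ P(X=3)
p-value (two-sided) = 0.00248
At α=0.1: p < α → reject H₀

reject H₀: yes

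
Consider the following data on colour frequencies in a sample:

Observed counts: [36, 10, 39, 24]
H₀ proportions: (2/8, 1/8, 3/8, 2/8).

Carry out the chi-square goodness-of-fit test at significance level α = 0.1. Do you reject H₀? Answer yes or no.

n = 109; E_i = n·p_i = [27.25, 13.62, 40.88, 27.25]
χ² = (36−27.25)²/27.25 + (10−13.62)²/13.62 + (39−40.88)²/40.88 + (24−27.25)²/27.25 = 4.2477
df = 3
p-value (upper-tail) = 0.23593
At α=0.1: p ≥ α → fail to reject H₀

reject H₀: no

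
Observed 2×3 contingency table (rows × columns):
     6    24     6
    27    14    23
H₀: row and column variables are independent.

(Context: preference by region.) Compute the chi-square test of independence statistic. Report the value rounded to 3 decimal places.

test statistic = 19.662

Row totals [36, 64], col totals [33, 38, 29], n=100
χ² = (6−11.88)²/11.88 + (24−13.68)²/13.68 + (6−10.44)²/10.44 + (27−21.12)²/21.12 + (14−24.32)²/24.32 + (23−18.56)²/18.56 = 19.6623
df = 2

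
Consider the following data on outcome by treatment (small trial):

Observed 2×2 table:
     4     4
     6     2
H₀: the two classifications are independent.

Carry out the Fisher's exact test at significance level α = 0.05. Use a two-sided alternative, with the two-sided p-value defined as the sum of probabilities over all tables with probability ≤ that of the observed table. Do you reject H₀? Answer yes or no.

Margins: r₁=8, r₂=8, c₁=10, c₂=6, n=16
p_obs = C(8,4)·C(8,6)/C(16,10); sum pmf over tables with pmf ≤ p_obs
p-value (two-sided) = 0.60839
At α=0.05: p ≥ α → fail to reject H₀

reject H₀: no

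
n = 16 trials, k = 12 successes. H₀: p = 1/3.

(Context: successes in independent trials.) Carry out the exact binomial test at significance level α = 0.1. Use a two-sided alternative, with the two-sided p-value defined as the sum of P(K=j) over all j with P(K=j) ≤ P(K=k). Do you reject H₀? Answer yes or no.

Exact binomial: n=16, k=12, p₀=1/3=0.3333
P(X=j) = C(n,j)·p₀^j·(1−p₀)^(n−j); p = Σ P(X=j) over j with P(X=j) ≤ P(X=12)
p-value (two-sided) = 0.00079
At α=0.1: p < α → reject H₀

reject H₀: yes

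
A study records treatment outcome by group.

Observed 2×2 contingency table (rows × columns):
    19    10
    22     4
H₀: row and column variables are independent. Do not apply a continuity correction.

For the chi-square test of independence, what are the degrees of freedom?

degrees of freedom = 1

df = (r−1)(c−1) = (2−1)·(2−1) = 1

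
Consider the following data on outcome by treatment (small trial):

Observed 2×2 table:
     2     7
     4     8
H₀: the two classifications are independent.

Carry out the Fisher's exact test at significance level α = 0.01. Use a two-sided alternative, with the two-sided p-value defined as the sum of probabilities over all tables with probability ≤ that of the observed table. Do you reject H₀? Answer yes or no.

reject H₀: no

Margins: r₁=9, r₂=12, c₁=6, c₂=15, n=21
p_obs = C(9,2)·C(12,4)/C(21,6); sum pmf over tables with pmf ≤ p_obs
p-value (two-sided) = 0.65944
At α=0.01: p ≥ α → fail to reject H₀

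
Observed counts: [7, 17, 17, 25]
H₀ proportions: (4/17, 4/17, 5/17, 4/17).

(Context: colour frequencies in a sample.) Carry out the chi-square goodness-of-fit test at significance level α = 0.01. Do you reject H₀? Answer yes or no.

n = 66; E_i = n·p_i = [15.53, 15.53, 19.41, 15.53]
χ² = (7−15.53)²/15.53 + (17−15.53)²/15.53 + (17−19.41)²/19.41 + (25−15.53)²/15.53 = 10.8992
df = 3
p-value (upper-tail) = 0.01228
At α=0.01: p ≥ α → fail to reject H₀

reject H₀: no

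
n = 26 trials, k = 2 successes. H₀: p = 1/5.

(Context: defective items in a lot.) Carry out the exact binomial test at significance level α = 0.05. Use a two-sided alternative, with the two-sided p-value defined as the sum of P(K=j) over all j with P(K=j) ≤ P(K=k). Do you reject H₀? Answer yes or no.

reject H₀: no

Exact binomial: n=26, k=2, p₀=1/5=0.2000
P(X=j) = C(n,j)·p₀^j·(1−p₀)^(n−j); p = Σ P(X=j) over j with P(X=j) ≤ P(X=2)
p-value (two-sided) = 0.14330
At α=0.05: p ≥ α → fail to reject H₀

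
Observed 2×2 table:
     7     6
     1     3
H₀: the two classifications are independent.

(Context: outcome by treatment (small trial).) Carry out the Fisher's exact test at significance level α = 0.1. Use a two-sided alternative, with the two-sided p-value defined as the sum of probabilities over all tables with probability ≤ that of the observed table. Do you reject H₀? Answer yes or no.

reject H₀: no

Margins: r₁=13, r₂=4, c₁=8, c₂=9, n=17
p_obs = C(13,7)·C(4,1)/C(17,8); sum pmf over tables with pmf ≤ p_obs
p-value (two-sided) = 0.57647
At α=0.1: p ≥ α → fail to reject H₀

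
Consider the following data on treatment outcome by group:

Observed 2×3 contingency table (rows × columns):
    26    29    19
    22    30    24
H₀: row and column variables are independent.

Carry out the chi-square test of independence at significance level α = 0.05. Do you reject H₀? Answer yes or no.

reject H₀: no

Row totals [74, 76], col totals [48, 59, 43], n=150
χ² = (26−23.68)²/23.68 + (29−29.11)²/29.11 + (19−21.21)²/21.21 + (22−24.32)²/24.32 + (30−29.89)²/29.89 + (24−21.79)²/21.79 = 0.9052
df = 2
p-value (upper-tail) = 0.63598
At α=0.05: p ≥ α → fail to reject H₀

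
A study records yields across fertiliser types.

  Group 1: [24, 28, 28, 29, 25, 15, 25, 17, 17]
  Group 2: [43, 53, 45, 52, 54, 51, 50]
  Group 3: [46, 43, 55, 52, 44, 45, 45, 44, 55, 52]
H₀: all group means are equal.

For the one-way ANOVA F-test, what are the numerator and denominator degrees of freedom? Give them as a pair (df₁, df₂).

k = 3 groups, N = 26 total
df = (k−1, N−k) = (3−1, 26−3) = (2, 23)

degrees of freedom = [2, 23]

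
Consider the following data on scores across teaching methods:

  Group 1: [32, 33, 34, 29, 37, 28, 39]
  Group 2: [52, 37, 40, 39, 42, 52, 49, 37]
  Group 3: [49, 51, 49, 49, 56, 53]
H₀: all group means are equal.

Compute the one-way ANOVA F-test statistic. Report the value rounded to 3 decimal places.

Group means [33.14, 43.50, 51.17], grand mean 42.238
SSB = Σnᵢ(x̄ᵢ−x̄)² = 1070.119; SSW = ΣΣ(x−x̄ᵢ)² = 429.690
MSB = 1070.119/2 = 535.0595; MSW = 429.690/18 = 23.8717
F = MSB/MSW = 22.4140
df = (2, 18)

test statistic = 22.414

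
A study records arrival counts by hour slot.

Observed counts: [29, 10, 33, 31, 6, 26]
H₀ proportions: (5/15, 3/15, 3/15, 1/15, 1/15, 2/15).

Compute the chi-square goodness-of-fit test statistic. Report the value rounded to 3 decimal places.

test statistic = 76.059

n = 135; E_i = n·p_i = [45.00, 27.00, 27.00, 9.00, 9.00, 18.00]
χ² = (29−45.00)²/45.00 + (10−27.00)²/27.00 + (33−27.00)²/27.00 + (31−9.00)²/9.00 + (6−9.00)²/9.00 + (26−18.00)²/18.00 = 76.0593
df = 5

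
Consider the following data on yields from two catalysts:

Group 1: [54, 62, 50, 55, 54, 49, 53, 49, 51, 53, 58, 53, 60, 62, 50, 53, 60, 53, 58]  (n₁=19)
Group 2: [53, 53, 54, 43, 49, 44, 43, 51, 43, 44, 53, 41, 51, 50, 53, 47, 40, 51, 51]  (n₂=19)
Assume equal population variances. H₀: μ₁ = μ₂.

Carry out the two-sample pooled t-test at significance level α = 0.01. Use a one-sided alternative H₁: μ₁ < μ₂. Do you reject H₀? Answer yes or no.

x̄₁=54.579, s₁=4.234, n₁=19
x̄₂=48.105, s₂=4.701, n₂=19
s_p² = [18·4.234² + 18·4.701²]/36 = 20.0117
SE = √(s_p²·(1/19+1/19)) = 1.4514
t = (54.579−48.105)/1.4514 = 4.4604
df = 36
p-value (one-sided, H₁ less) = 0.99996
At α=0.01: p ≥ α → fail to reject H₀

reject H₀: no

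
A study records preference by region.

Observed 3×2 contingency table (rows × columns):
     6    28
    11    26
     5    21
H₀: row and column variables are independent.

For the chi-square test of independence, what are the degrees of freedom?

degrees of freedom = 2

df = (r−1)(c−1) = (3−1)·(2−1) = 2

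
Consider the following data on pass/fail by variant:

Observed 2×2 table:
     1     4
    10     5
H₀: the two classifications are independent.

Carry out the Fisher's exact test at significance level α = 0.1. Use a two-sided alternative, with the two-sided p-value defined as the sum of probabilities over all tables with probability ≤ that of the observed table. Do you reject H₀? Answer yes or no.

Margins: r₁=5, r₂=15, c₁=11, c₂=9, n=20
p_obs = C(5,1)·C(15,10)/C(20,11); sum pmf over tables with pmf ≤ p_obs
p-value (two-sided) = 0.12732
At α=0.1: p ≥ α → fail to reject H₀

reject H₀: no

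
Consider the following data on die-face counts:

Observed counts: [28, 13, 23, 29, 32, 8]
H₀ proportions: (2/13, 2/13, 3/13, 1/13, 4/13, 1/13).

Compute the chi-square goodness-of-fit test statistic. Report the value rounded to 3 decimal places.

n = 133; E_i = n·p_i = [20.46, 20.46, 30.69, 10.23, 40.92, 10.23]
χ² = (28−20.46)²/20.46 + (13−20.46)²/20.46 + (23−30.69)²/30.69 + (29−10.23)²/10.23 + (32−40.92)²/40.92 + (8−10.23)²/10.23 = 44.2920
df = 5

test statistic = 44.292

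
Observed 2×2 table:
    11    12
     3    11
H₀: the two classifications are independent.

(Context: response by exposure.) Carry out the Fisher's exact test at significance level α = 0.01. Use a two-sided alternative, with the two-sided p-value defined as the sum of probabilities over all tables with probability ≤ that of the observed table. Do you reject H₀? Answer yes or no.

reject H₀: no

Margins: r₁=23, r₂=14, c₁=14, c₂=23, n=37
p_obs = C(23,11)·C(14,3)/C(37,14); sum pmf over tables with pmf ≤ p_obs
p-value (two-sided) = 0.16572
At α=0.01: p ≥ α → fail to reject H₀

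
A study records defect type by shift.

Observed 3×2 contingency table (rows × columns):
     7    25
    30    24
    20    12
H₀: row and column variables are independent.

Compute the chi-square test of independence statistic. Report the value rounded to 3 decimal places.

test statistic = 12.671

Row totals [32, 54, 32], col totals [57, 61], n=118
χ² = (7−15.46)²/15.46 + (25−16.54)²/16.54 + (30−26.08)²/26.08 + (24−27.92)²/27.92 + (20−15.46)²/15.46 + (12−16.54)²/16.54 = 12.6706
df = 2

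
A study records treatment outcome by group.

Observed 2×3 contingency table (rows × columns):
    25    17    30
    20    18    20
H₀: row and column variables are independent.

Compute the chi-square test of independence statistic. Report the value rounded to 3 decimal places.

Row totals [72, 58], col totals [45, 35, 50], n=130
χ² = (25−24.92)²/24.92 + (17−19.38)²/19.38 + (30−27.69)²/27.69 + (20−20.08)²/20.08 + (18−15.62)²/15.62 + (20−22.31)²/22.31 = 1.0891
df = 2

test statistic = 1.089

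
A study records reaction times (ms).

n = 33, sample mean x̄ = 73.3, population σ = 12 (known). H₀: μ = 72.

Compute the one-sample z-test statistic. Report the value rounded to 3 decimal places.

SE = σ/√n = 12/√33 = 2.0889
z = (x̄−μ₀)/SE = (73.3−72)/2.0889 = 0.6223

test statistic = 0.622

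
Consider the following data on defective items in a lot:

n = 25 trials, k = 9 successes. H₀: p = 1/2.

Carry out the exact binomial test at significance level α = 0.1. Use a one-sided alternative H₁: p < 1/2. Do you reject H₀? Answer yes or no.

reject H₀: no

Exact binomial: n=25, k=9, p₀=1/2=0.5000
P(X≤9) from Σ C(n,i)·p₀^i·(1−p₀)^(n−i)
p-value (one-sided, H₁ less) = 0.11476
At α=0.1: p ≥ α → fail to reject H₀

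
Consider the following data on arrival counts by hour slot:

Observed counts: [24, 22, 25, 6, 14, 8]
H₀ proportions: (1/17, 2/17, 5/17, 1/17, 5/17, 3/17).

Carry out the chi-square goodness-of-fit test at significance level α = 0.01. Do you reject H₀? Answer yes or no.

n = 99; E_i = n·p_i = [5.82, 11.65, 29.12, 5.82, 29.12, 17.47]
χ² = (24−5.82)²/5.82 + (22−11.65)²/11.65 + (25−29.12)²/29.12 + (6−5.82)²/5.82 + (14−29.12)²/29.12 + (8−17.47)²/17.47 = 79.5057
df = 5
p-value (upper-tail) = 0.00000
At α=0.01: p < α → reject H₀

reject H₀: yes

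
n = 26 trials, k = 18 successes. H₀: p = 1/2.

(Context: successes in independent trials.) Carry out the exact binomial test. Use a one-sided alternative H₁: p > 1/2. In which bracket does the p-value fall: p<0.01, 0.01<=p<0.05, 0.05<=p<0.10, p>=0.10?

p-value bracket: 0.01<=p<0.05

Exact binomial: n=26, k=18, p₀=1/2=0.5000
P(X≥18) from Σ C(n,i)·p₀^i·(1−p₀)^(n−i)
p-value (one-sided, H₁ greater) = 0.03776
→ bracket: 0.01<=p<0.05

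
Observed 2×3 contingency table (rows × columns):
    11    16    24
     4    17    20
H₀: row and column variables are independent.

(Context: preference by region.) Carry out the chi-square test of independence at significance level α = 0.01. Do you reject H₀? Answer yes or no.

reject H₀: no

Row totals [51, 41], col totals [15, 33, 44], n=92
χ² = (11−8.32)²/8.32 + (16−18.29)²/18.29 + (24−24.39)²/24.39 + (4−6.68)²/6.68 + (17−14.71)²/14.71 + (20−19.61)²/19.61 = 2.6044
df = 2
p-value (upper-tail) = 0.27193
At α=0.01: p ≥ α → fail to reject H₀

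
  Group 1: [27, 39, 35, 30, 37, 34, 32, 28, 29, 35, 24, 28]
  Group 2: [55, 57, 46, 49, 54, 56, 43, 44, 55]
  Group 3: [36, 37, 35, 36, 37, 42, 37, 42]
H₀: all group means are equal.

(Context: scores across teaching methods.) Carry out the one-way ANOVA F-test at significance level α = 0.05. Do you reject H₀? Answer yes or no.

Group means [31.50, 51.00, 37.75], grand mean 39.276
SSB = Σnᵢ(x̄ᵢ−x̄)² = 1981.293; SSW = ΣΣ(x−x̄ᵢ)² = 522.500
MSB = 1981.293/2 = 990.6466; MSW = 522.500/26 = 20.0962
F = MSB/MSW = 49.2953
df = (2, 26)
p-value (upper-tail) = 0.00000
At α=0.05: p < α → reject H₀

reject H₀: yes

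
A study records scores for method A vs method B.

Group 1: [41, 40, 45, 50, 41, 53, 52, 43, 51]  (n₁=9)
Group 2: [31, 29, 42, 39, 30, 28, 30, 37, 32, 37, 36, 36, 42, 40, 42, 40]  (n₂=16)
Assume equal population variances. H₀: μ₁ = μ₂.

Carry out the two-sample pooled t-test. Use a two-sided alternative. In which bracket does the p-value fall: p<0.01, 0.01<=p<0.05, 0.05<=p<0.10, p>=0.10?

x̄₁=46.222, s₁=5.263, n₁=9
x̄₂=35.688, s₂=5.003, n₂=16
s_p² = [8·5.263² + 15·5.003²]/23 = 25.9562
SE = √(s_p²·(1/9+1/16)) = 2.1228
t = (46.222−35.688)/2.1228 = 4.9626
df = 23
p-value (two-sided) = 0.00005
→ bracket: p<0.01

p-value bracket: p<0.01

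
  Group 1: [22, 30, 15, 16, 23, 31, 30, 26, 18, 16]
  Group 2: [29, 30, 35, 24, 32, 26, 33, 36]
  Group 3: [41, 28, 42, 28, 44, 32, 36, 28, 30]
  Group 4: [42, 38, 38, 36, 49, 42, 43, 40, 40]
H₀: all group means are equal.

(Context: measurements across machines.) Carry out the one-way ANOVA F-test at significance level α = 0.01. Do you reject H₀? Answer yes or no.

Group means [22.70, 30.62, 34.33, 40.89], grand mean 31.917
SSB = Σnᵢ(x̄ᵢ−x̄)² = 1639.886; SSW = ΣΣ(x−x̄ᵢ)² = 940.864
MSB = 1639.886/3 = 546.6287; MSW = 940.864/32 = 29.4020
F = MSB/MSW = 18.5916
df = (3, 32)
p-value (upper-tail) = 0.00000
At α=0.01: p < α → reject H₀

reject H₀: yes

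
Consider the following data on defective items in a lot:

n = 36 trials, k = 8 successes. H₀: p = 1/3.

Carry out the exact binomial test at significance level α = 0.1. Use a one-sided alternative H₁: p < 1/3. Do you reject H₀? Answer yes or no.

reject H₀: no

Exact binomial: n=36, k=8, p₀=1/3=0.3333
P(X≤8) from Σ C(n,i)·p₀^i·(1−p₀)^(n−i)
p-value (one-sided, H₁ less) = 0.10548
At α=0.1: p ≥ α → fail to reject H₀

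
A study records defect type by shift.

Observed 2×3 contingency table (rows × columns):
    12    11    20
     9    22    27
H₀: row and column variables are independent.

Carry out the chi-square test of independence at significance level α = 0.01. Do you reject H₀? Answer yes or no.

reject H₀: no

Row totals [43, 58], col totals [21, 33, 47], n=101
χ² = (12−8.94)²/8.94 + (11−14.05)²/14.05 + (20−20.01)²/20.01 + (9−12.06)²/12.06 + (22−18.95)²/18.95 + (27−26.99)²/26.99 = 2.9757
df = 2
p-value (upper-tail) = 0.22586
At α=0.01: p ≥ α → fail to reject H₀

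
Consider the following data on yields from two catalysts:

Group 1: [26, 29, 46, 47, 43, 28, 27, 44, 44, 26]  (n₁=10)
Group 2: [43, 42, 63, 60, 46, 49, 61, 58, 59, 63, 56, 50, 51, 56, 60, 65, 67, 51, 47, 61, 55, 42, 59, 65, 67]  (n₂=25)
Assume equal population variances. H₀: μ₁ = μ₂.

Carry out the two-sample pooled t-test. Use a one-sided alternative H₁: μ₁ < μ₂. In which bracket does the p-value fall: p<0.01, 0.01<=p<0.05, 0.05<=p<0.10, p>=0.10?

p-value bracket: p<0.01

x̄₁=36.000, s₁=9.381, n₁=10
x̄₂=55.840, s₂=7.862, n₂=25
s_p² = [9·9.381² + 24·7.862²]/33 = 68.9503
SE = √(s_p²·(1/10+1/25)) = 3.1069
t = (36.000−55.840)/3.1069 = -6.3857
df = 33
p-value (one-sided, H₁ less) = 0.00000
→ bracket: p<0.01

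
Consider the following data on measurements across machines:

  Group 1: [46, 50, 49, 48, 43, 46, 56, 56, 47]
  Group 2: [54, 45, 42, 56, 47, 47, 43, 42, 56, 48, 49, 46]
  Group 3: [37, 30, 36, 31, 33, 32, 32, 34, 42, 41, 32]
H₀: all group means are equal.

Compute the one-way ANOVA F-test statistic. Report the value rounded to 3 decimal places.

test statistic = 33.785

Group means [49.00, 47.92, 34.55], grand mean 43.625
SSB = Σnᵢ(x̄ᵢ−x̄)² = 1387.856; SSW = ΣΣ(x−x̄ᵢ)² = 595.644
MSB = 1387.856/2 = 693.9280; MSW = 595.644/29 = 20.5394
F = MSB/MSW = 33.7851
df = (2, 29)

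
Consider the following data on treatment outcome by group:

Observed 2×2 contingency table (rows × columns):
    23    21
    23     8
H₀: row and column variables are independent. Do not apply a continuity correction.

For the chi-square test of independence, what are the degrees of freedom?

degrees of freedom = 1

df = (r−1)(c−1) = (2−1)·(2−1) = 1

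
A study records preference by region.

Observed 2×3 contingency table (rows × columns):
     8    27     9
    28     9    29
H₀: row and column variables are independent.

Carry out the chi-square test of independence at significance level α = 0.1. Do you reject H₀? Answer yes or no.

reject H₀: yes

Row totals [44, 66], col totals [36, 36, 38], n=110
χ² = (8−14.40)²/14.40 + (27−14.40)²/14.40 + (9−15.20)²/15.20 + (28−21.60)²/21.60 + (9−21.60)²/21.60 + (29−22.80)²/22.80 = 27.3307
df = 2
p-value (upper-tail) = 0.00000
At α=0.1: p < α → reject H₀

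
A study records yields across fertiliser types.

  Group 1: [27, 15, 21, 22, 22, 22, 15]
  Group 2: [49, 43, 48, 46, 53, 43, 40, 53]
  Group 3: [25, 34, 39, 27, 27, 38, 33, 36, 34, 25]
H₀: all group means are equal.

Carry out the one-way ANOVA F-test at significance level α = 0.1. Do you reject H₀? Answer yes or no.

reject H₀: yes

Group means [20.57, 46.88, 31.80], grand mean 33.480
SSB = Σnᵢ(x̄ᵢ−x̄)² = 2630.051; SSW = ΣΣ(x−x̄ᵢ)² = 526.189
MSB = 2630.051/2 = 1315.0254; MSW = 526.189/22 = 23.9177
F = MSB/MSW = 54.9813
df = (2, 22)
p-value (upper-tail) = 0.00000
At α=0.1: p < α → reject H₀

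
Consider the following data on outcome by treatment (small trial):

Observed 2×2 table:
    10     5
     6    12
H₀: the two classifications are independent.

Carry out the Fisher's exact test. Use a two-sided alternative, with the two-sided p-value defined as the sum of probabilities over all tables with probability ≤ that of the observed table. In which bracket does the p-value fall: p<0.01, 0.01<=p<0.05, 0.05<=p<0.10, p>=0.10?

Margins: r₁=15, r₂=18, c₁=16, c₂=17, n=33
p_obs = C(15,10)·C(18,6)/C(33,16); sum pmf over tables with pmf ≤ p_obs
p-value (two-sided) = 0.08441
→ bracket: 0.05<=p<0.10

p-value bracket: 0.05<=p<0.10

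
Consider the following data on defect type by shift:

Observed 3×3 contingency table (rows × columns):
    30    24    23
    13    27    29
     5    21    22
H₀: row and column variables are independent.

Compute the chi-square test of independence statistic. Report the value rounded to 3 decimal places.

Row totals [77, 69, 48], col totals [48, 72, 74], n=194
χ² = (30−19.05)²/19.05 + (24−28.58)²/28.58 + (23−29.37)²/29.37 + (13−17.07)²/17.07 + (27−25.61)²/25.61 + (29−26.32)²/26.32 + (5−11.88)²/11.88 + (21−17.81)²/17.81 + (22−18.31)²/18.31 = 15.0218
df = 4

test statistic = 15.022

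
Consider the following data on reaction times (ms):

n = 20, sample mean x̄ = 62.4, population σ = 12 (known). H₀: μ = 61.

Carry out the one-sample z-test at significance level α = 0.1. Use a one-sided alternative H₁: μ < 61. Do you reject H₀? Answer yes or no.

SE = σ/√n = 12/√20 = 2.6833
z = (x̄−μ₀)/SE = (62.4−61)/2.6833 = 0.5217
p-value (one-sided, H₁ less) = 0.69908
At α=0.1: p ≥ α → fail to reject H₀

reject H₀: no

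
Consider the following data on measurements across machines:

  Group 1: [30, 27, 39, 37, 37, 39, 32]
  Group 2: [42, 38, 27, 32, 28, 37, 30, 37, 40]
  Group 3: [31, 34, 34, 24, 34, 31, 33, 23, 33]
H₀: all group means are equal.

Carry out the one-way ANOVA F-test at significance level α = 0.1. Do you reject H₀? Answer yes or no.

Group means [34.43, 34.56, 30.78], grand mean 33.160
SSB = Σnᵢ(x̄ᵢ−x̄)² = 79.868; SSW = ΣΣ(x−x̄ᵢ)² = 519.492
MSB = 79.868/2 = 39.9340; MSW = 519.492/22 = 23.6133
F = MSB/MSW = 1.6912
df = (2, 22)
p-value (upper-tail) = 0.20740
At α=0.1: p ≥ α → fail to reject H₀

reject H₀: no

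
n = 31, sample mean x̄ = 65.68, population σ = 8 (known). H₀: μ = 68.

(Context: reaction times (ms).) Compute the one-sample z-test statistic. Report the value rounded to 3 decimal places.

SE = σ/√n = 8/√31 = 1.4368
z = (x̄−μ₀)/SE = (65.68−68)/1.4368 = -1.6147

test statistic = -1.615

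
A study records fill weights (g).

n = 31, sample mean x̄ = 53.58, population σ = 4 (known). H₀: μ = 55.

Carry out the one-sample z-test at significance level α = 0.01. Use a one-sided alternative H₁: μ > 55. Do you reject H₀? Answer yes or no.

SE = σ/√n = 4/√31 = 0.7184
z = (x̄−μ₀)/SE = (53.58−55)/0.7184 = -1.9766
p-value (one-sided, H₁ greater) = 0.97595
At α=0.01: p ≥ α → fail to reject H₀

reject H₀: no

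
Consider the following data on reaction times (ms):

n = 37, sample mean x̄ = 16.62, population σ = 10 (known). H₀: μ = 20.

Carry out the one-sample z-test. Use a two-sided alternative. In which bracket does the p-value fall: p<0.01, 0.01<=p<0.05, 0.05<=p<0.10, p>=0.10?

SE = σ/√n = 10/√37 = 1.6440
z = (x̄−μ₀)/SE = (16.62−20)/1.6440 = -2.0560
p-value (two-sided) = 0.03979
→ bracket: 0.01<=p<0.05

p-value bracket: 0.01<=p<0.05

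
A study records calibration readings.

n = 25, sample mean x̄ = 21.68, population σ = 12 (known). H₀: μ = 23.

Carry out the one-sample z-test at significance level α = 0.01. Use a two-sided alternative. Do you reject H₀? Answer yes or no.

SE = σ/√n = 12/√25 = 2.4000
z = (x̄−μ₀)/SE = (21.68−23)/2.4000 = -0.5500
p-value (two-sided) = 0.58232
At α=0.01: p ≥ α → fail to reject H₀

reject H₀: no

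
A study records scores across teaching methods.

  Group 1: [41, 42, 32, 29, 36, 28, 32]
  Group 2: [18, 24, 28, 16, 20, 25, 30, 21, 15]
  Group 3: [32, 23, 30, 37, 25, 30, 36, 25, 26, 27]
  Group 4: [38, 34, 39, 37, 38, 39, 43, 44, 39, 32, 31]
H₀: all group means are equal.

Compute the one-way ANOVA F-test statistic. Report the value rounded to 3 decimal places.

Group means [34.29, 21.89, 29.10, 37.64], grand mean 30.865
SSB = Σnᵢ(x̄ᵢ−x̄)² = 1342.561; SSW = ΣΣ(x−x̄ᵢ)² = 773.763
MSB = 1342.561/3 = 447.5205; MSW = 773.763/33 = 23.4474
F = MSB/MSW = 19.0862
df = (3, 33)

test statistic = 19.086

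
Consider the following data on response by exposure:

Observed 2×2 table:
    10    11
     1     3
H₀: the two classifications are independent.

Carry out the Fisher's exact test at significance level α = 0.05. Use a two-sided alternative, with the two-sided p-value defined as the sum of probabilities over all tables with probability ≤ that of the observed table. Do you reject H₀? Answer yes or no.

reject H₀: no

Margins: r₁=21, r₂=4, c₁=11, c₂=14, n=25
p_obs = C(21,10)·C(4,1)/C(25,11); sum pmf over tables with pmf ≤ p_obs
p-value (two-sided) = 0.60435
At α=0.05: p ≥ α → fail to reject H₀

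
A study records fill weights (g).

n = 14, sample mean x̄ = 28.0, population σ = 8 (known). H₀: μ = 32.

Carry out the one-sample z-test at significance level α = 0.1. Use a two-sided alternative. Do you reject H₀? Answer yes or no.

SE = σ/√n = 8/√14 = 2.1381
z = (x̄−μ₀)/SE = (28.0−32)/2.1381 = -1.8708
p-value (two-sided) = 0.06137
At α=0.1: p < α → reject H₀

reject H₀: yes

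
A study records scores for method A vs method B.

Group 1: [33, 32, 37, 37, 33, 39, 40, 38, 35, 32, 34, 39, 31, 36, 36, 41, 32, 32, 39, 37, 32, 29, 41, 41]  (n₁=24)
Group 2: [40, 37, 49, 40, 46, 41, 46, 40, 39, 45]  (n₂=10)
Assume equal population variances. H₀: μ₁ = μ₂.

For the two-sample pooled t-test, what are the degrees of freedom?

df = n₁ + n₂ − 2 = 24 + 10 − 2 = 32

degrees of freedom = 32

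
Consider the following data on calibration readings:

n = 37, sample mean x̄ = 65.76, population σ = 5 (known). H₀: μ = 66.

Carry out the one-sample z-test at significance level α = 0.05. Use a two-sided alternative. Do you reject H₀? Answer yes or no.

SE = σ/√n = 5/√37 = 0.8220
z = (x̄−μ₀)/SE = (65.76−66)/0.8220 = -0.2920
p-value (two-sided) = 0.77031
At α=0.05: p ≥ α → fail to reject H₀

reject H₀: no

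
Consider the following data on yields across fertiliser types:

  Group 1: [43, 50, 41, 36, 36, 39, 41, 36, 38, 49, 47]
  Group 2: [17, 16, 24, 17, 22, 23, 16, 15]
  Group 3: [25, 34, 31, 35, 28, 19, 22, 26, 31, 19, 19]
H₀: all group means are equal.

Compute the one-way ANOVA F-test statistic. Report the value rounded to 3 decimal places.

Group means [41.45, 18.75, 26.27], grand mean 29.833
SSB = Σnᵢ(x̄ᵢ−x̄)² = 2607.758; SSW = ΣΣ(x−x̄ᵢ)² = 724.409
MSB = 2607.758/2 = 1303.8788; MSW = 724.409/27 = 26.8300
F = MSB/MSW = 48.5979
df = (2, 27)

test statistic = 48.598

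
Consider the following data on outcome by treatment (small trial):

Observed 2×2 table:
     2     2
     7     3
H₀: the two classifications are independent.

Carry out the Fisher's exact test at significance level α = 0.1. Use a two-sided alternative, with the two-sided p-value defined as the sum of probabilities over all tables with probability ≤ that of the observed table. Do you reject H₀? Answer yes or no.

reject H₀: no

Margins: r₁=4, r₂=10, c₁=9, c₂=5, n=14
p_obs = C(4,2)·C(10,7)/C(14,9); sum pmf over tables with pmf ≤ p_obs
p-value (two-sided) = 0.58042
At α=0.1: p ≥ α → fail to reject H₀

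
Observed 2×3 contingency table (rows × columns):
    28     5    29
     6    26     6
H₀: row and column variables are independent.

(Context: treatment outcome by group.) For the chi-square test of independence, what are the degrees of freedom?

degrees of freedom = 2

df = (r−1)(c−1) = (2−1)·(3−1) = 2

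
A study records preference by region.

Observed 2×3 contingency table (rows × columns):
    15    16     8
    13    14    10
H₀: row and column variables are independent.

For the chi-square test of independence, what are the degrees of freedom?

df = (r−1)(c−1) = (2−1)·(3−1) = 2

degrees of freedom = 2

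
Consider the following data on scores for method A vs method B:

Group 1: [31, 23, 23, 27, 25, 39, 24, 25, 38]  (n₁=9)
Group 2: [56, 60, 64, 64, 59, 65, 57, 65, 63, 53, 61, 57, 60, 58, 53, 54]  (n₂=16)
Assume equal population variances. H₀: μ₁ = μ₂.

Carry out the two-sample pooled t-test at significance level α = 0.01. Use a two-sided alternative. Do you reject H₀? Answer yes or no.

reject H₀: yes

x̄₁=28.333, s₁=6.265, n₁=9
x̄₂=59.312, s₂=4.143, n₂=16
s_p² = [8·6.265² + 15·4.143²]/23 = 24.8451
SE = √(s_p²·(1/9+1/16)) = 2.0769
t = (28.333−59.312)/2.0769 = -14.9163
df = 23
p-value (two-sided) = 0.00000
At α=0.01: p < α → reject H₀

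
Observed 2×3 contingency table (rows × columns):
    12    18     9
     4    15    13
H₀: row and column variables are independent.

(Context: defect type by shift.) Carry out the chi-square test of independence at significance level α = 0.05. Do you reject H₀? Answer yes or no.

reject H₀: no

Row totals [39, 32], col totals [16, 33, 22], n=71
χ² = (12−8.79)²/8.79 + (18−18.13)²/18.13 + (9−12.08)²/12.08 + (4−7.21)²/7.21 + (15−14.87)²/14.87 + (13−9.92)²/9.92 = 4.3522
df = 2
p-value (upper-tail) = 0.11349
At α=0.05: p ≥ α → fail to reject H₀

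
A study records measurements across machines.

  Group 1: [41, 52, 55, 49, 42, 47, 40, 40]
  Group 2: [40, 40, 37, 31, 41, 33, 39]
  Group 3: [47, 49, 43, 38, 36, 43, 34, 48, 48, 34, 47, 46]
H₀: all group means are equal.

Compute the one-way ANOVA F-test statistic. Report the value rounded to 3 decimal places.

test statistic = 4.748

Group means [45.75, 37.29, 42.75], grand mean 42.222
SSB = Σnᵢ(x̄ᵢ−x̄)² = 273.488; SSW = ΣΣ(x−x̄ᵢ)² = 691.179
MSB = 273.488/2 = 136.7440; MSW = 691.179/24 = 28.7991
F = MSB/MSW = 4.7482
df = (2, 24)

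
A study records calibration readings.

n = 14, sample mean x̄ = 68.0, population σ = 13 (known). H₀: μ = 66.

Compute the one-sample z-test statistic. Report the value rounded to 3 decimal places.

test statistic = 0.576

SE = σ/√n = 13/√14 = 3.4744
z = (x̄−μ₀)/SE = (68.0−66)/3.4744 = 0.5756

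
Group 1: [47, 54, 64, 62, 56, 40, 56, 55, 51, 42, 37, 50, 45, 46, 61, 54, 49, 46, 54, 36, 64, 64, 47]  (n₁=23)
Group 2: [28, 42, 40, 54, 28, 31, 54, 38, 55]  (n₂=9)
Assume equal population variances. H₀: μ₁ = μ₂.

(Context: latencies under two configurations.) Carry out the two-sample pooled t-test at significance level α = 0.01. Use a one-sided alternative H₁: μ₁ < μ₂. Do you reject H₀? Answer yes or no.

x̄₁=51.304, s₁=8.434, n₁=23
x̄₂=41.111, s₂=11.084, n₂=9
s_p² = [22·8.434² + 8·11.084²]/30 = 84.9253
SE = √(s_p²·(1/23+1/9)) = 3.6233
t = (51.304−41.111)/3.6233 = 2.8132
df = 30
p-value (one-sided, H₁ less) = 0.99571
At α=0.01: p ≥ α → fail to reject H₀

reject H₀: no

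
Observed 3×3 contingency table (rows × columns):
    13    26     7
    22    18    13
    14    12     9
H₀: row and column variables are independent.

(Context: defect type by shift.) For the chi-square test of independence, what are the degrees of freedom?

df = (r−1)(c−1) = (3−1)·(3−1) = 4

degrees of freedom = 4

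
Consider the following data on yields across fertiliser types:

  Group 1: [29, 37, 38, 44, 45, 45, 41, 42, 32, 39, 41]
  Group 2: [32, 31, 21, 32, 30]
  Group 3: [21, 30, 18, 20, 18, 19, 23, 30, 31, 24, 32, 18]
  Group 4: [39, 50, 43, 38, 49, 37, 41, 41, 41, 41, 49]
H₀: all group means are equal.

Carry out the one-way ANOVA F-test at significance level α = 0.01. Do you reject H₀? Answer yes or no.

Group means [39.36, 29.20, 23.67, 42.64], grand mean 34.154
SSB = Σnᵢ(x̄ᵢ−x̄)² = 2532.519; SSW = ΣΣ(x−x̄ᵢ)² = 908.558
MSB = 2532.519/3 = 844.1731; MSW = 908.558/35 = 25.9588
F = MSB/MSW = 32.5197
df = (3, 35)
p-value (upper-tail) = 0.00000
At α=0.01: p < α → reject H₀

reject H₀: yes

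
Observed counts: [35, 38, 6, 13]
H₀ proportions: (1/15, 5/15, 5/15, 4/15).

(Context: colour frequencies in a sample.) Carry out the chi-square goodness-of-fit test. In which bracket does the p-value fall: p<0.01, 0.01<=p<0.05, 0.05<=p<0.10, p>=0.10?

n = 92; E_i = n·p_i = [6.13, 30.67, 30.67, 24.53]
χ² = (35−6.13)²/6.13 + (38−30.67)²/30.67 + (6−30.67)²/30.67 + (13−24.53)²/24.53 = 162.8777
df = 3
p-value (upper-tail) = 0.00000
→ bracket: p<0.01

p-value bracket: p<0.01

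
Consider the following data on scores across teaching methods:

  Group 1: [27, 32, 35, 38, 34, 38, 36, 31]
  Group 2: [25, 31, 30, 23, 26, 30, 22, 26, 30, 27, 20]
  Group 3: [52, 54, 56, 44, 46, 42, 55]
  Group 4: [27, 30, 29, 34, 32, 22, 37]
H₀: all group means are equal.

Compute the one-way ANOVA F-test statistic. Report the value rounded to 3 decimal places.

Group means [33.88, 26.36, 49.86, 30.14], grand mean 33.970
SSB = Σnᵢ(x̄ᵢ−x̄)² = 2505.835; SSW = ΣΣ(x−x̄ᵢ)² = 573.135
MSB = 2505.835/3 = 835.2783; MSW = 573.135/29 = 19.7633
F = MSB/MSW = 42.2642
df = (3, 29)

test statistic = 42.264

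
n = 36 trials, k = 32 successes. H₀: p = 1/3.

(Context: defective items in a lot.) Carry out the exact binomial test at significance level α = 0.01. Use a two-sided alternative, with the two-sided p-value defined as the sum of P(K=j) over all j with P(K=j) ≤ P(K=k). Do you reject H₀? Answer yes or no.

Exact binomial: n=36, k=32, p₀=1/3=0.3333
P(X=j) = C(n,j)·p₀^j·(1−p₀)^(n−j); p = Σ P(X=j) over j with P(X=j) ≤ P(X=32)
p-value (two-sided) = 0.00000
At α=0.01: p < α → reject H₀

reject H₀: yes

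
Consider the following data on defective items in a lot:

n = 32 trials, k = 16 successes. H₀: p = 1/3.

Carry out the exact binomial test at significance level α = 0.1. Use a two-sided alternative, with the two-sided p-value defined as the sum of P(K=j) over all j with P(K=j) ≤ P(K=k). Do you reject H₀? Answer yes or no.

reject H₀: yes

Exact binomial: n=32, k=16, p₀=1/3=0.3333
P(X=j) = C(n,j)·p₀^j·(1−p₀)^(n−j); p = Σ P(X=j) over j with P(X=j) ≤ P(X=16)
p-value (two-sided) = 0.05921
At α=0.1: p < α → reject H₀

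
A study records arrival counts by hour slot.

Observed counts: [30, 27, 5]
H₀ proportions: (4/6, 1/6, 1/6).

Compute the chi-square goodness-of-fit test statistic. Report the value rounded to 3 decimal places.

test statistic = 32.742

n = 62; E_i = n·p_i = [41.33, 10.33, 10.33]
χ² = (30−41.33)²/41.33 + (27−10.33)²/10.33 + (5−10.33)²/10.33 = 32.7419
df = 2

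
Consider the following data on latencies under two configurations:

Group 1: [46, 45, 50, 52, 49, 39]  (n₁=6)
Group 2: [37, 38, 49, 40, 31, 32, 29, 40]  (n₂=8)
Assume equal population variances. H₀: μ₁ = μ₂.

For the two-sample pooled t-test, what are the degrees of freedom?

degrees of freedom = 12

df = n₁ + n₂ − 2 = 6 + 8 − 2 = 12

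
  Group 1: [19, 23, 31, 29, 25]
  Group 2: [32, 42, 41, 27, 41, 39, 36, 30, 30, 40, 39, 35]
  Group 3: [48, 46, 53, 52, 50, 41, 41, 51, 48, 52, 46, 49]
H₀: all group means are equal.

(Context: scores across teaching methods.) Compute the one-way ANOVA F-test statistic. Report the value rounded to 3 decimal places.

Group means [25.40, 36.00, 48.08], grand mean 39.172
SSB = Σnᵢ(x̄ᵢ−x̄)² = 2022.021; SSW = ΣΣ(x−x̄ᵢ)² = 558.117
MSB = 2022.021/2 = 1011.0106; MSW = 558.117/26 = 21.4660
F = MSB/MSW = 47.0982
df = (2, 26)

test statistic = 47.098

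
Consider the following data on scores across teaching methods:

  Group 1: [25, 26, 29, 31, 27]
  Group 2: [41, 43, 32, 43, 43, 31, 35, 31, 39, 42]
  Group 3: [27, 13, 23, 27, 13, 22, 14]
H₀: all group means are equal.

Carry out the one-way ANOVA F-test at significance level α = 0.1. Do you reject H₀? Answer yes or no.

Group means [27.60, 38.00, 19.86], grand mean 29.864
SSB = Σnᵢ(x̄ᵢ−x̄)² = 1388.534; SSW = ΣΣ(x−x̄ᵢ)² = 512.057
MSB = 1388.534/2 = 694.2669; MSW = 512.057/19 = 26.9504
F = MSB/MSW = 25.7609
df = (2, 19)
p-value (upper-tail) = 0.00000
At α=0.1: p < α → reject H₀

reject H₀: yes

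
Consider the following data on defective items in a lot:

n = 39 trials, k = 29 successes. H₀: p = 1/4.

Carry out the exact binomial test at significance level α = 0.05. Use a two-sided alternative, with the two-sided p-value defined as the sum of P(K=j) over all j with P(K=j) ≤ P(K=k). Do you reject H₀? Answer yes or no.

Exact binomial: n=39, k=29, p₀=1/4=0.2500
P(X=j) = C(n,j)·p₀^j·(1−p₀)^(n−j); p = Σ P(X=j) over j with P(X=j) ≤ P(X=29)
p-value (two-sided) = 0.00000
At α=0.05: p < α → reject H₀

reject H₀: yes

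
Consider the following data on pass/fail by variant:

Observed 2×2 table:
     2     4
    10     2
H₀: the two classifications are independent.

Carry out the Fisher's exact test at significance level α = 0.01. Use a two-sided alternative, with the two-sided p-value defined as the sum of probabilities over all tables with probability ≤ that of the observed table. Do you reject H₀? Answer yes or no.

Margins: r₁=6, r₂=12, c₁=12, c₂=6, n=18
p_obs = C(6,2)·C(12,10)/C(18,12); sum pmf over tables with pmf ≤ p_obs
p-value (two-sided) = 0.10704
At α=0.01: p ≥ α → fail to reject H₀

reject H₀: no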